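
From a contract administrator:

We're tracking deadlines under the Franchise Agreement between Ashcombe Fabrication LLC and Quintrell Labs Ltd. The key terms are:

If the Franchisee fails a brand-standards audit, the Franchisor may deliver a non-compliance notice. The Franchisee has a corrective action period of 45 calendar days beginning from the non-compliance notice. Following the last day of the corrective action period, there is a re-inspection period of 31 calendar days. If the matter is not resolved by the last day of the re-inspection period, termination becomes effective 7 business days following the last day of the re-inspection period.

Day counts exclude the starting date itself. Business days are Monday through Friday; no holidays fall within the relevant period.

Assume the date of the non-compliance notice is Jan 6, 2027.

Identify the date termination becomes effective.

Apr 1, 2027

The last day of the corrective action period: Jan 6, 2027 + 45 days = Feb 20, 2027.
Adding 31 calendar days to Feb 20, 2027 gives Mar 23, 2027, which is the last day of the re-inspection period.
The date termination becomes effective: 7 business days after Tuesday, Mar 23, 2027, skipping weekends — Mar 24, Mar 25, Mar 26, Mar 29, Mar 30, Mar 31, Apr 1 — lands on Thursday, Apr 1, 2027.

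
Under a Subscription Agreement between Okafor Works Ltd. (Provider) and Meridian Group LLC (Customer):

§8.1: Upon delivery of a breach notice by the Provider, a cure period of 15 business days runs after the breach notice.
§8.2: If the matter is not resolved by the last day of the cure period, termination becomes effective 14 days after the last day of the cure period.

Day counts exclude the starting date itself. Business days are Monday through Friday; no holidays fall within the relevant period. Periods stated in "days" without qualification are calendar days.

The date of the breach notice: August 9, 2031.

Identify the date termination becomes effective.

September 12, 2031

The last day of the cure period: 15 business days after Saturday, August 9, 2031, skipping weekends — Aug 11, Aug 12, Aug 13, Aug 14, …, Aug 27, Aug 28, Aug 29 — lands on Friday, August 29, 2031.
The date termination becomes effective: 14 calendar days after August 29, 2031 is September 12, 2031.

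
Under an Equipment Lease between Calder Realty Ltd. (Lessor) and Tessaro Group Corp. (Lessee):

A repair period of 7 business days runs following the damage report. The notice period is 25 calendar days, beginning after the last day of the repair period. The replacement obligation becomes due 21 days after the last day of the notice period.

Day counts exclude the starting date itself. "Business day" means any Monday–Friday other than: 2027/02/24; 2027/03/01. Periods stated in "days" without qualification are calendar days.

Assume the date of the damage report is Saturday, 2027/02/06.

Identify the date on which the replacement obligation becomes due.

2027/04/03

From Saturday, 2027/02/06, 7 business days (Feb 8, Feb 9, Feb 10, Feb 11, Feb 12, Feb 15, Feb 16, skipping weekends) brings us to Tuesday, 2027/02/16, which is the last day of the repair period.
Adding 25 calendar days to 2027/02/16 gives 2027/03/13, which is the last day of the notice period.
The date on which the replacement obligation becomes due: 2027/03/13 + 21 days = 2027/04/03.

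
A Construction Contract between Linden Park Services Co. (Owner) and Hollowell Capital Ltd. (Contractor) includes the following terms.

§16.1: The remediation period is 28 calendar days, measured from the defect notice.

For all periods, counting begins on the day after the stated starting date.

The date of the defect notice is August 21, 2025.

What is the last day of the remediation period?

The last day of the remediation period: 28 calendar days after August 21, 2025 is September 18, 2025.

September 18, 2025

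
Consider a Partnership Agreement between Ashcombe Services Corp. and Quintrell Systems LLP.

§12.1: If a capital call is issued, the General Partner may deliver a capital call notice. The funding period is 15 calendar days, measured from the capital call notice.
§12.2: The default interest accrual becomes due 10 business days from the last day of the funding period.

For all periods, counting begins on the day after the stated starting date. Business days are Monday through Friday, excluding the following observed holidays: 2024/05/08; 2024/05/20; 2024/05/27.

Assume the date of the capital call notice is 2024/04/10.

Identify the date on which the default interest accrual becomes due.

2024/05/10

The last day of the funding period: 15 calendar days after 2024/04/10 is 2024/04/25.
The date on which the default interest accrual becomes due: 10 business days after Thursday, 2024/04/25, skipping weekends and the listed holiday on May 8 — Apr 26, Apr 29, Apr 30, May 1, May 2, May 3, May 6, May 7, May 9, May 10 — lands on Friday, 2024/05/10.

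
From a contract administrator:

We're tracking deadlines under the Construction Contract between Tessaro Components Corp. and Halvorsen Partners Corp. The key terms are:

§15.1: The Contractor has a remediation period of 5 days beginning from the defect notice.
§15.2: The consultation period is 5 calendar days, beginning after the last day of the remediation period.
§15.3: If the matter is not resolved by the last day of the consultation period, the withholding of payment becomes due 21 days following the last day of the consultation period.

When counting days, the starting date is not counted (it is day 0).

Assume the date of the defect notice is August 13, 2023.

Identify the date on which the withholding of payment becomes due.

The last day of the remediation period: August 13, 2023 + 5 days = August 18, 2023.
Adding 5 calendar days to August 18, 2023 gives August 23, 2023, which is the last day of the consultation period.
Adding 21 calendar days to August 23, 2023 gives September 13, 2023, which is the date on which the withholding of payment becomes due.

September 13, 2023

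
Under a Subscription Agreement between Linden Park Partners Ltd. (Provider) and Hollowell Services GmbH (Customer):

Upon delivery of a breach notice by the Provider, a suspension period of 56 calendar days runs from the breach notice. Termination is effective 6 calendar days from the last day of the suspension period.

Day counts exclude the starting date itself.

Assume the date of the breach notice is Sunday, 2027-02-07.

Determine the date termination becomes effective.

2027-04-10

Adding 56 calendar days to 2027-02-07 gives 2027-04-04, which is the last day of the suspension period.
The date termination becomes effective: 6 calendar days after 2027-04-04 is 2027-04-10.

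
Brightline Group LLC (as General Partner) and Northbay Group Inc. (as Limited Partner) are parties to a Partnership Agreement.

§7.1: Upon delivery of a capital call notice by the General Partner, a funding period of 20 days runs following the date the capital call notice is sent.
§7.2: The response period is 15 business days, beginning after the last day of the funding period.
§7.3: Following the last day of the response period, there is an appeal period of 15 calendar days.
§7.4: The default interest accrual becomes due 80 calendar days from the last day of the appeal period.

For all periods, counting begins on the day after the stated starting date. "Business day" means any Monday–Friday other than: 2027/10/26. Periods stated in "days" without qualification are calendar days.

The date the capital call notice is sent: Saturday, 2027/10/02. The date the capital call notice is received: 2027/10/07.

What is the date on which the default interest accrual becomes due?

The last day of the funding period: 2027/10/02 + 20 days = 2027/10/22.
From Friday, 2027/10/22, 15 business days (Oct 25, Oct 27, Oct 28, Oct 29, …, Nov 11, Nov 12, Nov 15, skipping weekends and the listed holiday on Oct 26) brings us to Monday, 2027/11/15, which is the last day of the response period.
Adding 15 calendar days to 2027/11/15 gives 2027/11/30, which is the last day of the appeal period.
Adding 80 calendar days to 2027/11/30 gives 2028/02/18, which is the date on which the default interest accrual becomes due.

2028/02/18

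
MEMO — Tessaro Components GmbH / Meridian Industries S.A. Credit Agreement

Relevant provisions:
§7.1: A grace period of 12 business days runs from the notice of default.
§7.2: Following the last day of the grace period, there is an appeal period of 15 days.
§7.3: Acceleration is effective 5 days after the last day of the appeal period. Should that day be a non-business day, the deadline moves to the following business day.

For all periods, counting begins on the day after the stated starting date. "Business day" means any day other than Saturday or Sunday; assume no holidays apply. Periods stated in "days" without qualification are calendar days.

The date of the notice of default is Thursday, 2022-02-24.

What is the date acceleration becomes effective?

2022-04-04

The last day of the grace period: counting 12 business days from Thursday, 2022-02-24 (Feb 25, Feb 28, Mar 1, Mar 2, …, Mar 10, Mar 11, Mar 14, skipping weekends) reaches Monday, 2022-03-14.
Adding 15 calendar days to 2022-03-14 gives 2022-03-29, which is the last day of the appeal period.
Adding 5 calendar days to 2022-03-29 gives 2022-04-03, which is the date acceleration becomes effective. That falls on a Sunday, so it rolls to the next business day, Monday, 2022-04-04.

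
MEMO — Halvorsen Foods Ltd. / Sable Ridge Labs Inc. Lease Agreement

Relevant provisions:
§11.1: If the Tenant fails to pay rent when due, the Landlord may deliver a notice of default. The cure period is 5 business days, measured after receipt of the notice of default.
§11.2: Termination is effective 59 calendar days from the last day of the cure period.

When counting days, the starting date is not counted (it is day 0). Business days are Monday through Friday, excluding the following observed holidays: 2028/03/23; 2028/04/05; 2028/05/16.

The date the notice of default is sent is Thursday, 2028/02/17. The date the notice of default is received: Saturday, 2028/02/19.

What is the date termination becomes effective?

2028/04/24

From Saturday, 2028/02/19, 5 business days (Feb 21, Feb 22, Feb 23, Feb 24, Feb 25, skipping weekends) brings us to Friday, 2028/02/25, which is the last day of the cure period.
The date termination becomes effective: 2028/02/25 + 59 days = 2028/04/24.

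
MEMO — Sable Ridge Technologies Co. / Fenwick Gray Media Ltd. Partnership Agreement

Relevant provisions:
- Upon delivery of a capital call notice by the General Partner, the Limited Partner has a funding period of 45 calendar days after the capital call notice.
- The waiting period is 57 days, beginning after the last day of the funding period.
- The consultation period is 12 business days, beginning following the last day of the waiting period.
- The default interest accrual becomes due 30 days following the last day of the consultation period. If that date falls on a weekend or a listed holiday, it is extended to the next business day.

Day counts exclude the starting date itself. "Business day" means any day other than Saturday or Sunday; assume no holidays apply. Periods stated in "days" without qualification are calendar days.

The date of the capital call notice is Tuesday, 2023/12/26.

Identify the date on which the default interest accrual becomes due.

2024/05/23

The last day of the funding period: 2023/12/26 + 45 days = 2024/02/09.
The last day of the waiting period: 57 calendar days after 2024/02/09 is 2024/04/06.
The last day of the consultation period: 12 business days after Saturday, 2024/04/06, skipping weekends — Apr 8, Apr 9, Apr 10, Apr 11, …, Apr 19, Apr 22, Apr 23 — lands on Tuesday, 2024/04/23.
The date on which the default interest accrual becomes due: 2024/04/23 + 30 days = 2024/05/23. 2024/05/23 is a Thursday, so no roll-forward applies.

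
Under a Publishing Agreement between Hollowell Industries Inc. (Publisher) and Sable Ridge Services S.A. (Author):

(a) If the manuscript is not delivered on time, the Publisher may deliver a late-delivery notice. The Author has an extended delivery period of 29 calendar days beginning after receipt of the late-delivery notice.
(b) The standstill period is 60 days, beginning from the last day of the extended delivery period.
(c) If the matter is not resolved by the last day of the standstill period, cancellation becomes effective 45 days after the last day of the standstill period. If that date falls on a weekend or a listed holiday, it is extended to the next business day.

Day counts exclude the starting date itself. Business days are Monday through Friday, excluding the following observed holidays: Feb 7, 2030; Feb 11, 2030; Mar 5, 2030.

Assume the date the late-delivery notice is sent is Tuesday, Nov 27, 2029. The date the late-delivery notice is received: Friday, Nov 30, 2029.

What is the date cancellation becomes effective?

Apr 15, 2030

The last day of the extended delivery period: Nov 30, 2029 + 29 days = Dec 29, 2029.
The last day of the standstill period: 60 calendar days after Dec 29, 2029 is Feb 27, 2030.
The date cancellation becomes effective: 45 calendar days after Feb 27, 2030 is Apr 13, 2030. That falls on a Saturday, so it rolls to the next business day, Monday, Apr 15, 2030.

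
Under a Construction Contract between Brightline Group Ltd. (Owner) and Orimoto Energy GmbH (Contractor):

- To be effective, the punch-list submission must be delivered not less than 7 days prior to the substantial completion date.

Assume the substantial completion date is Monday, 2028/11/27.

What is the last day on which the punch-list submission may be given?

Counting back 7 calendar days from 2028/11/27 gives 2028/11/20.

2028/11/20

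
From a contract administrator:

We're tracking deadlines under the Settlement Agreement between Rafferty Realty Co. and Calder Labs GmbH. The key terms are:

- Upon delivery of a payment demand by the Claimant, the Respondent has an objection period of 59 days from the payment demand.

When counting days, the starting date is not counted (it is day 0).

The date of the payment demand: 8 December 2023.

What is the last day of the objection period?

The last day of the objection period: 59 calendar days after 8 December 2023 is 5 February 2024.

5 February 2024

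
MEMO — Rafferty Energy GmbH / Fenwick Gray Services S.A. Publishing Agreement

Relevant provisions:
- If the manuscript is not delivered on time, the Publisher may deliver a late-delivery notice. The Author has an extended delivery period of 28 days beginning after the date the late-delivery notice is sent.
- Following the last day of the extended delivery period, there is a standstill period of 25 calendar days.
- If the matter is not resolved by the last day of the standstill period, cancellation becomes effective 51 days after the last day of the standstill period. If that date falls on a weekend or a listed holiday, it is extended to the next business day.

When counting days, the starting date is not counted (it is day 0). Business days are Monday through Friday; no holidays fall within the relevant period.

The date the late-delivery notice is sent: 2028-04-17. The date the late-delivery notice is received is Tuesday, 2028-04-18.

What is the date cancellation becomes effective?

The last day of the extended delivery period: 2028-04-17 + 28 days = 2028-05-15.
Adding 25 calendar days to 2028-05-15 gives 2028-06-09, which is the last day of the standstill period.
The date cancellation becomes effective: 2028-06-09 + 51 days = 2028-07-30. That falls on a Sunday, so it rolls to the next business day, Monday, 2028-07-31.

2028-07-31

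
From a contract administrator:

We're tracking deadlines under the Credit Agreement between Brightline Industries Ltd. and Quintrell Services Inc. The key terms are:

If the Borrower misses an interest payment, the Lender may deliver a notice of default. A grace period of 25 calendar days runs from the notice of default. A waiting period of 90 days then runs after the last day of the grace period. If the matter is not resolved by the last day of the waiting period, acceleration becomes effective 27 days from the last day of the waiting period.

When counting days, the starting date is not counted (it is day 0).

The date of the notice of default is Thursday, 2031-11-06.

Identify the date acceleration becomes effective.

2032-03-27

Adding 25 calendar days to 2031-11-06 gives 2031-12-01, which is the last day of the grace period.
The last day of the waiting period: 90 calendar days after 2031-12-01 is 2032-02-29.
The date acceleration becomes effective: 2032-02-29 + 27 days = 2032-03-27.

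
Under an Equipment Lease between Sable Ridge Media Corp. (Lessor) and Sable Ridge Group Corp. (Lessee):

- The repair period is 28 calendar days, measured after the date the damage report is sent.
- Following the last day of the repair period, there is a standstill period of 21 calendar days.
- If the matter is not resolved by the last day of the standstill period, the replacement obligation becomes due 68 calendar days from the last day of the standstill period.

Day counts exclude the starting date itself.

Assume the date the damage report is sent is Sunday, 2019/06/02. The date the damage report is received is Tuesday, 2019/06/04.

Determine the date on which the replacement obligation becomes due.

2019/09/27

The last day of the repair period: 28 calendar days after 2019/06/02 is 2019/06/30.
The last day of the standstill period: 21 calendar days after 2019/06/30 is 2019/07/21.
The date on which the replacement obligation becomes due: 2019/07/21 + 68 days = 2019/09/27.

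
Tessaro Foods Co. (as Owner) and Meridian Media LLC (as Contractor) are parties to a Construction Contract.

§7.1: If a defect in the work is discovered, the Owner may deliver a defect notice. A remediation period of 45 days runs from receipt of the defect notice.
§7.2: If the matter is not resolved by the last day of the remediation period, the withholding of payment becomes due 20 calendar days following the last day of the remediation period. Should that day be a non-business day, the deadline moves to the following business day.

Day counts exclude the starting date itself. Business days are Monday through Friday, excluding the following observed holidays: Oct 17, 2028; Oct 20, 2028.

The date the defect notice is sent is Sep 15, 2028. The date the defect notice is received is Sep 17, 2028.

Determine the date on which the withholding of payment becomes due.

Nov 21, 2028

Adding 45 calendar days to Sep 17, 2028 gives Nov 1, 2028, which is the last day of the remediation period.
The date on which the withholding of payment becomes due: Nov 1, 2028 + 20 days = Nov 21, 2028. Nov 21, 2028 is a Tuesday and is not a listed holiday, so no roll-forward applies.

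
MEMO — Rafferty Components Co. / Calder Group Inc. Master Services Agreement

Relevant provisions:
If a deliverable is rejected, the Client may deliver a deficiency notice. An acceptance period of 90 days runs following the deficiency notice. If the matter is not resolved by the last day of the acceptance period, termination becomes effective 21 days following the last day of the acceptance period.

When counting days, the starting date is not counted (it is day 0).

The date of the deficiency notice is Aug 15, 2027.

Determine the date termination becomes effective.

Adding 90 calendar days to Aug 15, 2027 gives Nov 13, 2027, which is the last day of the acceptance period.
The date termination becomes effective: 21 calendar days after Nov 13, 2027 is Dec 4, 2027.

Dec 4, 2027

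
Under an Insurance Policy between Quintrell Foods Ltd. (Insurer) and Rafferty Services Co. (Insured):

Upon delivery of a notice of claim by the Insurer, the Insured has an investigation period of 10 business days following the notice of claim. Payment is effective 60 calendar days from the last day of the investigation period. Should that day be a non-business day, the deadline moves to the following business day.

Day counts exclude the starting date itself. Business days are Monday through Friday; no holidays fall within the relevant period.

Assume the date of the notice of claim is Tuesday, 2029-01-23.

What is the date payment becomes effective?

2029-04-09

From Tuesday, 2029-01-23, 10 business days (Jan 24, Jan 25, Jan 26, Jan 29, Jan 30, Jan 31, Feb 1, Feb 2, Feb 5, Feb 6, skipping weekends) brings us to Tuesday, 2029-02-06, which is the last day of the investigation period.
The date payment becomes effective: 2029-02-06 + 60 days = 2029-04-07. That falls on a Saturday, so it rolls to the next business day, Monday, 2029-04-09.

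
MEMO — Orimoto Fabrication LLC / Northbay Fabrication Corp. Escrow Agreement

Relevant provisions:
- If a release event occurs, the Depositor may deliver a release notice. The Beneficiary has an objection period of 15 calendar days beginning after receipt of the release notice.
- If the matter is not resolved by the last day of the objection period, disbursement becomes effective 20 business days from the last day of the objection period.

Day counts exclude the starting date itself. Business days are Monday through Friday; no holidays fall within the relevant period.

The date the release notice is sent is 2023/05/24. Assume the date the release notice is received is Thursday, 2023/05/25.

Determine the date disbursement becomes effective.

Adding 15 calendar days to 2023/05/25 gives 2023/06/09, which is the last day of the objection period.
The date disbursement becomes effective: counting 20 business days from Friday, 2023/06/09 (Jun 12, Jun 13, Jun 14, Jun 15, …, Jul 5, Jul 6, Jul 7, skipping weekends) reaches Friday, 2023/07/07.

2023/07/07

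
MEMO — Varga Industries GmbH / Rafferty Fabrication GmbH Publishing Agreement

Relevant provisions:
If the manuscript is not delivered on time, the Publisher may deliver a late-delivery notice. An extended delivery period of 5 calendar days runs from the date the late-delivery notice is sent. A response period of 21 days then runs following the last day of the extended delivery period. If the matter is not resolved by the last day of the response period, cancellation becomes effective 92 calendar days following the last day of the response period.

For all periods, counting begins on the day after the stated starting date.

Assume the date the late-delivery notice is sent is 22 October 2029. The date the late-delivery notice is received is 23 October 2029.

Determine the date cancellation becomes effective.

Adding 5 calendar days to 22 October 2029 gives 27 October 2029, which is the last day of the extended delivery period.
The last day of the response period: 21 calendar days after 27 October 2029 is 17 November 2029.
Adding 92 calendar days to 17 November 2029 gives 17 February 2030, which is the date cancellation becomes effective.

17 February 2030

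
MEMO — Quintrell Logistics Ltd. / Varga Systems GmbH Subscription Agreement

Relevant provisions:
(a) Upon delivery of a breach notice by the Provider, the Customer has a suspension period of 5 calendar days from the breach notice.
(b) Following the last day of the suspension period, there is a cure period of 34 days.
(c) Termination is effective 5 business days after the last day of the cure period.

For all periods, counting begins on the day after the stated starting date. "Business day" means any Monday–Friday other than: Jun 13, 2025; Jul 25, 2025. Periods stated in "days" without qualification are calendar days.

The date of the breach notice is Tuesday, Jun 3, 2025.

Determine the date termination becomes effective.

The last day of the suspension period: Jun 3, 2025 + 5 days = Jun 8, 2025.
The last day of the cure period: Jun 8, 2025 + 34 days = Jul 12, 2025.
The date termination becomes effective: 5 business days after Saturday, Jul 12, 2025, skipping weekends — Jul 14, Jul 15, Jul 16, Jul 17, Jul 18 — lands on Friday, Jul 18, 2025.

Jul 18, 2025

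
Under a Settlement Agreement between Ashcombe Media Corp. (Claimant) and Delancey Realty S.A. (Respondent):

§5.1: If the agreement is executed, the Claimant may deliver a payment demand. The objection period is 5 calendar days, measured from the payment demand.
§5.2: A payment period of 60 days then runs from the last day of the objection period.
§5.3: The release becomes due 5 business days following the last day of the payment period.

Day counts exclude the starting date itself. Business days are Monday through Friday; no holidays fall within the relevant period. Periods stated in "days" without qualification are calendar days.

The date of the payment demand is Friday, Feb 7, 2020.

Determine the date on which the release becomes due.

Apr 17, 2020

The last day of the objection period: Feb 7, 2020 + 5 days = Feb 12, 2020.
The last day of the payment period: 60 calendar days after Feb 12, 2020 is Apr 12, 2020.
From Sunday, Apr 12, 2020, 5 business days (Apr 13, Apr 14, Apr 15, Apr 16, Apr 17, skipping weekends) brings us to Friday, Apr 17, 2020, which is the date on which the release becomes due.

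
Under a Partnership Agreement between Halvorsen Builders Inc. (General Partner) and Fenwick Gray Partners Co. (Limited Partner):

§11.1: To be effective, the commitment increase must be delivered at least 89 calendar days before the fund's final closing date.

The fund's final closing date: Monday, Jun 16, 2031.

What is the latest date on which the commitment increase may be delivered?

Mar 19, 2031

Counting back 89 calendar days from Jun 16, 2031 gives Mar 19, 2031.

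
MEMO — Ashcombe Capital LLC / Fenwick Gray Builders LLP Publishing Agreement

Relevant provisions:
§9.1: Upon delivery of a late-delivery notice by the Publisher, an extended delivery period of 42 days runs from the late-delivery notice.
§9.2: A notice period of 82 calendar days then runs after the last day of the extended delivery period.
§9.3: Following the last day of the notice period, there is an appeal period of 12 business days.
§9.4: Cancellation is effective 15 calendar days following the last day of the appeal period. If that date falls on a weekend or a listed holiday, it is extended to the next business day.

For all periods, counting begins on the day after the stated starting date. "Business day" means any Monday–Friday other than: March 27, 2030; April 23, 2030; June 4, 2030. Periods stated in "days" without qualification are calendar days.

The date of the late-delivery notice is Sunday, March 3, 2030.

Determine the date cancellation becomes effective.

August 7, 2030

The last day of the extended delivery period: 42 calendar days after March 3, 2030 is April 14, 2030.
The last day of the notice period: April 14, 2030 + 82 days = July 5, 2030.
From Friday, July 5, 2030, 12 business days (Jul 8, Jul 9, Jul 10, Jul 11, …, Jul 19, Jul 22, Jul 23, skipping weekends) brings us to Tuesday, July 23, 2030, which is the last day of the appeal period.
Adding 15 calendar days to July 23, 2030 gives August 7, 2030, which is the date cancellation becomes effective. August 7, 2030 is a Wednesday and is not a listed holiday, so no roll-forward applies.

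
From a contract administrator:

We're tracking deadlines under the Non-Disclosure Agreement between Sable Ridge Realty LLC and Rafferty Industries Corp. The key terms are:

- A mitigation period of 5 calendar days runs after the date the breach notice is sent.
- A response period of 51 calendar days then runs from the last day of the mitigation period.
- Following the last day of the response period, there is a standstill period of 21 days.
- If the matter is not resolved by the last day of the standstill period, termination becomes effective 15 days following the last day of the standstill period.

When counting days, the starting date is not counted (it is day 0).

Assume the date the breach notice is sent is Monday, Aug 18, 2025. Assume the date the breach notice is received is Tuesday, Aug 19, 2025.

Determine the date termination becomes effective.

Nov 18, 2025

Adding 5 calendar days to Aug 18, 2025 gives Aug 23, 2025, which is the last day of the mitigation period.
Adding 51 calendar days to Aug 23, 2025 gives Oct 13, 2025, which is the last day of the response period.
The last day of the standstill period: Oct 13, 2025 + 21 days = Nov 3, 2025.
The date termination becomes effective: 15 calendar days after Nov 3, 2025 is Nov 18, 2025.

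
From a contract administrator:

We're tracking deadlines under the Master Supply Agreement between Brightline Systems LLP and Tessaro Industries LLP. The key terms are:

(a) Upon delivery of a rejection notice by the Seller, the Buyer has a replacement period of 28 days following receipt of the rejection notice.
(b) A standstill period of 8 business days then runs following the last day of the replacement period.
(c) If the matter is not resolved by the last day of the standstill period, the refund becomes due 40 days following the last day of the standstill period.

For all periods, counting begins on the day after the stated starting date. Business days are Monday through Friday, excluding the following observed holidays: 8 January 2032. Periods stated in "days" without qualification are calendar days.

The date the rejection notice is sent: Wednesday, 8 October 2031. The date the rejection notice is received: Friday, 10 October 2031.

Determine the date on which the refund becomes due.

29 December 2031

The last day of the replacement period: 10 October 2031 + 28 days = 7 November 2031.
From Friday, 7 November 2031, 8 business days (Nov 10, Nov 11, Nov 12, Nov 13, Nov 14, Nov 17, Nov 18, Nov 19, skipping weekends) brings us to Wednesday, 19 November 2031, which is the last day of the standstill period.
The date on which the refund becomes due: 40 calendar days after 19 November 2031 is 29 December 2031.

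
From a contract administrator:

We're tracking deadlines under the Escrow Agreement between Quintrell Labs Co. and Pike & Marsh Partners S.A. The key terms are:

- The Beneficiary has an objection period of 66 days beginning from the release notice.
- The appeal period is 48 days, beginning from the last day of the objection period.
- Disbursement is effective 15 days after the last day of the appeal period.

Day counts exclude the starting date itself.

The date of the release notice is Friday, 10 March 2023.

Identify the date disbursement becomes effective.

17 July 2023

Adding 66 calendar days to 10 March 2023 gives 15 May 2023, which is the last day of the objection period.
The last day of the appeal period: 48 calendar days after 15 May 2023 is 2 July 2023.
The date disbursement becomes effective: 2 July 2023 + 15 days = 17 July 2023.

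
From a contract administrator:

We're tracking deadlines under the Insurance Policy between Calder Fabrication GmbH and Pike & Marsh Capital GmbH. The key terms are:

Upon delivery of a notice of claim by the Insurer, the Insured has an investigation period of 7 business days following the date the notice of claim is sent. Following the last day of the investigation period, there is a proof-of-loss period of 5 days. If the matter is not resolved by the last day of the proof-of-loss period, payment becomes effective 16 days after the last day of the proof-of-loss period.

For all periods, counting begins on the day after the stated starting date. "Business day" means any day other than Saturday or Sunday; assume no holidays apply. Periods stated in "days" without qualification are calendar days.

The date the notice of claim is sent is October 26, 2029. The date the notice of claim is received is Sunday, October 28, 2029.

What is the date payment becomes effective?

November 27, 2029

From Friday, October 26, 2029, 7 business days (Oct 29, Oct 30, Oct 31, Nov 1, Nov 2, Nov 5, Nov 6, skipping weekends) brings us to Tuesday, November 6, 2029, which is the last day of the investigation period.
Adding 5 calendar days to November 6, 2029 gives November 11, 2029, which is the last day of the proof-of-loss period.
The date payment becomes effective: November 11, 2029 + 16 days = November 27, 2029.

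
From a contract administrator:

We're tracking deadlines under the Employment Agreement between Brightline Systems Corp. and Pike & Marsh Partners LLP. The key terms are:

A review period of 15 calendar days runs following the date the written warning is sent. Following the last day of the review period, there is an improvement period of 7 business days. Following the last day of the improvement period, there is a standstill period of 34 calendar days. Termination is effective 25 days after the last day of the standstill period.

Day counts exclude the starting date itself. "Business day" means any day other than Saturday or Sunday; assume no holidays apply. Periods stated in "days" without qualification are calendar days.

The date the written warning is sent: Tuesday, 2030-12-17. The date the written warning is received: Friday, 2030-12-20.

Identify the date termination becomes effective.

The last day of the review period: 15 calendar days after 2030-12-17 is 2031-01-01.
The last day of the improvement period: 7 business days after Wednesday, 2031-01-01, skipping weekends — Jan 2, Jan 3, Jan 6, Jan 7, Jan 8, Jan 9, Jan 10 — lands on Friday, 2031-01-10.
The last day of the standstill period: 2031-01-10 + 34 days = 2031-02-13.
The date termination becomes effective: 2031-02-13 + 25 days = 2031-03-10.

2031-03-10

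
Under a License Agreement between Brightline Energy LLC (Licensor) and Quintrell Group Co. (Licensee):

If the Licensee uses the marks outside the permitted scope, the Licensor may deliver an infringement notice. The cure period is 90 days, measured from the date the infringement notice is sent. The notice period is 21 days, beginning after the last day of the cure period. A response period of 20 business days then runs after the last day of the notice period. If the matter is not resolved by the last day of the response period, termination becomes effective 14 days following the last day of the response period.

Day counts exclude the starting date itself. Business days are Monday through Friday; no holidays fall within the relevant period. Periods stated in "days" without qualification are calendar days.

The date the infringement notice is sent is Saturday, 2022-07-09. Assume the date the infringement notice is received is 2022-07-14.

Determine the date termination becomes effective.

2022-12-09

Adding 90 calendar days to 2022-07-09 gives 2022-10-07, which is the last day of the cure period.
Adding 21 calendar days to 2022-10-07 gives 2022-10-28, which is the last day of the notice period.
The last day of the response period: 20 business days after Friday, 2022-10-28, skipping weekends — Oct 31, Nov 1, Nov 2, Nov 3, …, Nov 23, Nov 24, Nov 25 — lands on Friday, 2022-11-25.
The date termination becomes effective: 14 calendar days after 2022-11-25 is 2022-12-09.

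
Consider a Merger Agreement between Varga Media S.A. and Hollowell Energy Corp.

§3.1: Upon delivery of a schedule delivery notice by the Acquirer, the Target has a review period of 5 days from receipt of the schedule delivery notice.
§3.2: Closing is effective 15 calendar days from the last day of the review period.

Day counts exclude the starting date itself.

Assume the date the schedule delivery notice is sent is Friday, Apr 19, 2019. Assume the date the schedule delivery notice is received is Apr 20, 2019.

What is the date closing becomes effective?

Adding 5 calendar days to Apr 20, 2019 gives Apr 25, 2019, which is the last day of the review period.
The date closing becomes effective: Apr 25, 2019 + 15 days = May 10, 2019.

May 10, 2019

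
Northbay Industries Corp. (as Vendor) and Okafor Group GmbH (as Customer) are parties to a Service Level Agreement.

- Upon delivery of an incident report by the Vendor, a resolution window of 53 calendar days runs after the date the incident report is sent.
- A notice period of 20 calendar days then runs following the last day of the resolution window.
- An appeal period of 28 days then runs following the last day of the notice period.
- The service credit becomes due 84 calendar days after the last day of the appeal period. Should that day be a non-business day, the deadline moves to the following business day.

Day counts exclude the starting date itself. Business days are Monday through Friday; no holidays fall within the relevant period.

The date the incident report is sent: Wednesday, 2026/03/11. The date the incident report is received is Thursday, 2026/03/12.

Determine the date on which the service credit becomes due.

2026/09/14

The last day of the resolution window: 53 calendar days after 2026/03/11 is 2026/05/03.
The last day of the notice period: 20 calendar days after 2026/05/03 is 2026/05/23.
Adding 28 calendar days to 2026/05/23 gives 2026/06/20, which is the last day of the appeal period.
Adding 84 calendar days to 2026/06/20 gives 2026/09/12, which is the date on which the service credit becomes due. That falls on a Saturday, so it rolls to the next business day, Monday, 2026/09/14.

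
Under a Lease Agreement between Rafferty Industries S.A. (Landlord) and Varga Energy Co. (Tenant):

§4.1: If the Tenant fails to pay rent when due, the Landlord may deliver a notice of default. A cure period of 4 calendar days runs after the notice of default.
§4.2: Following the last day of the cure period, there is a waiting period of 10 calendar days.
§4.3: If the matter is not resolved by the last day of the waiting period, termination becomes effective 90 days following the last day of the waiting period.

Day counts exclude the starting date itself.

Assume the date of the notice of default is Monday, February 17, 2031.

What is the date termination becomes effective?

Adding 4 calendar days to February 17, 2031 gives February 21, 2031, which is the last day of the cure period.
Adding 10 calendar days to February 21, 2031 gives March 3, 2031, which is the last day of the waiting period.
The date termination becomes effective: 90 calendar days after March 3, 2031 is June 1, 2031.

June 1, 2031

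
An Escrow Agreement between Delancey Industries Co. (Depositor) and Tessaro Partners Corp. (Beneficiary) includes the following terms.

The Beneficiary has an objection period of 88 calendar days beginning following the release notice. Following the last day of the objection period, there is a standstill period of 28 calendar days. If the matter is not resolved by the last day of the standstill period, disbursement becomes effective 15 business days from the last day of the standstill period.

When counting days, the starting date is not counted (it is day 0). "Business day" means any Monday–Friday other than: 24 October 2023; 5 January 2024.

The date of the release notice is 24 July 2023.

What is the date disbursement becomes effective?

Adding 88 calendar days to 24 July 2023 gives 20 October 2023, which is the last day of the objection period.
Adding 28 calendar days to 20 October 2023 gives 17 November 2023, which is the last day of the standstill period.
The date disbursement becomes effective: counting 15 business days from Friday, 17 November 2023 (Nov 20, Nov 21, Nov 22, Nov 23, …, Dec 6, Dec 7, Dec 8, skipping weekends) reaches Friday, 8 December 2023.

8 December 2023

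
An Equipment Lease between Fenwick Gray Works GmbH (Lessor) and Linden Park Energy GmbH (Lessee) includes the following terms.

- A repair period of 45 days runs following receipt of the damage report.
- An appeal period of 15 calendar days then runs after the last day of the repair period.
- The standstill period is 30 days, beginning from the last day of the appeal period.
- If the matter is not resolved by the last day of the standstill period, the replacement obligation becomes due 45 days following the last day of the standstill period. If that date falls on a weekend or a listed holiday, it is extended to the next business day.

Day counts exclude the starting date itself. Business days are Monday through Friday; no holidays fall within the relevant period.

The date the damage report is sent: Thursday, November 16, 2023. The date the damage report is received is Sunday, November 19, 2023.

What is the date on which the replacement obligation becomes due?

The last day of the repair period: November 19, 2023 + 45 days = January 3, 2024.
The last day of the appeal period: January 3, 2024 + 15 days = January 18, 2024.
The last day of the standstill period: 30 calendar days after January 18, 2024 is February 17, 2024.
The date on which the replacement obligation becomes due: February 17, 2024 + 45 days = April 2, 2024. April 2, 2024 is a Tuesday, so no roll-forward applies.

April 2, 2024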